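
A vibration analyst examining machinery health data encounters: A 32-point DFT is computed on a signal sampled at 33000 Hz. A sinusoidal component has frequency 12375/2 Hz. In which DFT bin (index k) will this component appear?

DFT frequency resolution = f_s/N = 33000/32 = 4125/4 Hz
Bin index k = f_signal / resolution = 12375/2 / 4125/4 = 6
The signal frequency 12375/2 Hz falls in DFT bin k = 6.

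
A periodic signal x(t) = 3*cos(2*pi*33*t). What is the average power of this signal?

Average power of A*cos(wt) is A^2/2.
P = 3^2 / 2 = 9/2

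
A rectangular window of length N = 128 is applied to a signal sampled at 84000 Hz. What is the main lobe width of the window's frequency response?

For a rectangular window of length N,
the main lobe width in frequency is 2*f_s/N.
= 2*84000/128 = 2625/2 Hz
This determines the minimum frequency separation for resolving two sinusoids.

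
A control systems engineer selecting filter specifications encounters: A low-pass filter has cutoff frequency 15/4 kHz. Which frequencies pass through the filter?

A low-pass filter passes all frequencies below the cutoff frequency 15/4 kHz and attenuates higher frequencies.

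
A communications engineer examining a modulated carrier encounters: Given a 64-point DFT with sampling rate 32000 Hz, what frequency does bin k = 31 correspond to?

The frequency of DFT bin k is: f_k = k * f_s / N
f_31 = 31 * 32000 / 64 = 15500 Hz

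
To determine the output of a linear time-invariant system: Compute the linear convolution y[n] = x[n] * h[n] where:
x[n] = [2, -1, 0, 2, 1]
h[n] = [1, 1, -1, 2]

y[n] = sum_k x[k]*h[n-k]. Output length = len(x) + len(h) - 1 = 5 + 4 - 1 = 8.
y[0] = 2*1 = 2
y[1] = -1*1 + 2*1 = 1
y[2] = 0*1 + -1*1 + 2*-1 = -3
y[3] = 2*1 + 0*1 + -1*-1 + 2*2 = 7
y[4] = 1*1 + 2*1 + 0*-1 + -1*2 = 1
y[5] = 1*1 + 2*-1 + 0*2 = -1
y[6] = 1*-1 + 2*2 = 3
y[7] = 1*2 = 2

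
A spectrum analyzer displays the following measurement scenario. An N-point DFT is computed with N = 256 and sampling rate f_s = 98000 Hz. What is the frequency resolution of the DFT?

DFT frequency resolution = f_s / N
= 98000 / 256 = 6125/16 Hz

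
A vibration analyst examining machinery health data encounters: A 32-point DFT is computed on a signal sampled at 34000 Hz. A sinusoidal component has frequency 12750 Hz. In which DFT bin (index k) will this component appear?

DFT frequency resolution = f_s/N = 34000/32 = 2125/2 Hz
Bin index k = f_signal / resolution = 12750 / 2125/2 = 12
The signal frequency 12750 Hz falls in DFT bin k = 12.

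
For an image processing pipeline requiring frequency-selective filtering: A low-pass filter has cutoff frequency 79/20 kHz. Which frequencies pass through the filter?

A low-pass filter passes all frequencies below the cutoff frequency 79/20 kHz and attenuates higher frequencies.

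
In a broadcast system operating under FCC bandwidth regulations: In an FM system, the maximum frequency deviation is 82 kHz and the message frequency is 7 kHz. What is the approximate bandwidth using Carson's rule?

Carson's rule: BW = 2*(delta_f + f_m)
= 2*(82 + 7) kHz = 178 kHz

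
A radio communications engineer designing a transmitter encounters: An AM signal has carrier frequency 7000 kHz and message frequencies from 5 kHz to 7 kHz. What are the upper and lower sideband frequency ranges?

Upper sideband (USB) = fc + [fm_low, fm_high] = 7000 + [5, 7] = [7005, 7007] kHz
Lower sideband (LSB) = fc - [fm_high, fm_low] = 7000 - [7, 5] = [6993, 6995] kHz
Total occupied spectrum: 6993 kHz to 7007 kHz (plus carrier at 7000 kHz)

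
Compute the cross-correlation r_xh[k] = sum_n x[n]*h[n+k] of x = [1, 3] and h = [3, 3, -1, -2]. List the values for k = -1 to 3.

Both sequences indexed from 0 and zero outside their support.
Lags with overlap: k = -1 to 3.
  r_xh[-1] = x[1]*h[0] = 9
  r_xh[0] = x[0]*h[0] + x[1]*h[1] = 12
  r_xh[1] = x[0]*h[1] + x[1]*h[2] = 0
  r_xh[2] = x[0]*h[2] + x[1]*h[3] = -7
  r_xh[3] = x[0]*h[3] = -2
r_xh = [9, 12, 0, -7, -2] (for k = -1, ..., 3)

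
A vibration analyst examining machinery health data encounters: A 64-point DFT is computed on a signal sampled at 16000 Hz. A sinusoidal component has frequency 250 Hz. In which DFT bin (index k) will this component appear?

DFT frequency resolution = f_s/N = 16000/64 = 250 Hz
Bin index k = f_signal / resolution = 250 / 250 = 1
The signal frequency 250 Hz falls in DFT bin k = 1.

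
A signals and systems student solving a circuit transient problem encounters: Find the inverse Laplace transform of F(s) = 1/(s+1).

Standard pair: k/(s+a) <-> k*e^(-at)*u(t)
With k=1, a=1: f(t) = e^(-t)*u(t)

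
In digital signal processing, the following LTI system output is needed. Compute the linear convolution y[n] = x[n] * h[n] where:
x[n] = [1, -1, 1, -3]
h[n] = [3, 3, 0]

y[n] = sum_k x[k]*h[n-k]. Output length = len(x) + len(h) - 1 = 4 + 3 - 1 = 6.
y[0] = 1*3 = 3
y[1] = -1*3 + 1*3 = 0
y[2] = 1*3 + -1*3 + 1*0 = 0
y[3] = -3*3 + 1*3 + -1*0 = -6
y[4] = -3*3 + 1*0 = -9
y[5] = -3*0 = 0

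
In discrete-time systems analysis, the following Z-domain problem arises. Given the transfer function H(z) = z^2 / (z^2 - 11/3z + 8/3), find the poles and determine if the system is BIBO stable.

Poles are roots of the denominator: z^2 - 11/3z + 8/3 = 0.
Quadratic formula: z = [-(-11/3) +/- sqrt((-11/3)^2 - 4*(8/3))] / 2
Discriminant = 121/9 - 32/3 = 25/9; sqrt = 5/3.
z = (11/3 +/- 5/3) / 2 => z = 8/3 or z = 1.
|p1| = 8/3, |p2| = 1.
For BIBO stability, all poles must lie inside the unit circle (|p| < 1).
System is UNSTABLE since at least one |p| >= 1.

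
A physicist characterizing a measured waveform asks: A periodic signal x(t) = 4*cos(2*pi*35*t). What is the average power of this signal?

Average power of A*cos(wt) is A^2/2.
P = 4^2 / 2 = 16/2 = 8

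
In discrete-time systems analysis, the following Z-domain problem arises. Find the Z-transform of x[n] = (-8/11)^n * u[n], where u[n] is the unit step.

The Z-transform of a^n * u[n] is z/(z-a) for |z| > |a|.
Here a = -8/11, so X(z) = z/(z - (-8/11)) = 11z/(11z + 8)
ROC: |z| > 8/11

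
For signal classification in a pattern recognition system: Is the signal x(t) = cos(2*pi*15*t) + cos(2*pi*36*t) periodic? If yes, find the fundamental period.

f1 = 15 Hz, f2 = 36 Hz
Period T1 = 1/15, T2 = 1/36
Ratio T1/T2 = 36/15, which is rational.
The signal is periodic with fundamental period T = 1/GCD(15,36) = 1/3 s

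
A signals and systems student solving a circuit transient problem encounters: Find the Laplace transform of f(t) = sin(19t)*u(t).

Standard pair: sin(wt)*u(t) <-> w/(s^2+w^2)
With w = 19: L{sin(19t)*u(t)} = 19/(s^2+361)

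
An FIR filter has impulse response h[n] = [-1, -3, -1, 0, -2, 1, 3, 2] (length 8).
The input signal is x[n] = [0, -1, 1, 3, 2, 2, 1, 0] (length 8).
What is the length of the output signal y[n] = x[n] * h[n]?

For linear convolution, the output length is:
len(y) = len(x) + len(h) - 1 = 8 + 8 - 1 = 15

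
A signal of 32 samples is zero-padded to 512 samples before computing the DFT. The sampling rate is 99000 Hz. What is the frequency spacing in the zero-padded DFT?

Original DFT: N = 32, resolution = f_s/N = 99000/32 = 12375/4 Hz
Zero-padded DFT: N = 512, resolution = f_s/N = 99000/512 = 12375/64 Hz
Zero-padding interpolates the spectrum (finer frequency grid)
but does NOT improve the true spectral resolution (ability to resolve close frequencies).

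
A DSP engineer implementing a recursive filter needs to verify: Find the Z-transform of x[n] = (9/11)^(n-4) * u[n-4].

Time-shifting property: if X(z) = Z{x[n]}, then Z{x[n-d]} = z^(-d) * X(z)
X(z) = z/(z - 9/11) for x[n] = (9/11)^n * u[n]
Z{x[n-4]} = z^(-4) * z/(z - 9/11) = z^(-3)/(z - 9/11)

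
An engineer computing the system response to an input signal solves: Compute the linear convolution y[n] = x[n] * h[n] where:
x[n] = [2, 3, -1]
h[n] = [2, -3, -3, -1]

y[n] = sum_k x[k]*h[n-k]. Output length = len(x) + len(h) - 1 = 3 + 4 - 1 = 6.
y[0] = 2*2 = 4
y[1] = 3*2 + 2*-3 = 0
y[2] = -1*2 + 3*-3 + 2*-3 = -17
y[3] = -1*-3 + 3*-3 + 2*-1 = -8
y[4] = -1*-3 + 3*-1 = 0
y[5] = -1*-1 = 1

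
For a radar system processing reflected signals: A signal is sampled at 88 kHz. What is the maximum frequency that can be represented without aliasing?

The maximum frequency that can be represented without aliasing
is the Nyquist frequency: f_max = f_s / 2 = 88 kHz / 2 = 44 kHz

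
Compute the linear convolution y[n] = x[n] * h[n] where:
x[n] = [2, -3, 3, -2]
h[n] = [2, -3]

y[n] = sum_k x[k]*h[n-k]. Output length = len(x) + len(h) - 1 = 4 + 2 - 1 = 5.
y[0] = 2*2 = 4
y[1] = -3*2 + 2*-3 = -12
y[2] = 3*2 + -3*-3 = 15
y[3] = -2*2 + 3*-3 = -13
y[4] = -2*-3 = 6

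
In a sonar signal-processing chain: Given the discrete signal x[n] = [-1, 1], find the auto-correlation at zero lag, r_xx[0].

The auto-correlation at zero lag r_xx[0] equals the signal energy.
r_xx[0] = sum of x[n]^2 = (-1)^2 + 1^2
= 1 + 1 = 2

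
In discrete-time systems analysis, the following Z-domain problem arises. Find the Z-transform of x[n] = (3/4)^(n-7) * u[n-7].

Time-shifting property: if X(z) = Z{x[n]}, then Z{x[n-d]} = z^(-d) * X(z)
X(z) = z/(z - 3/4) for x[n] = (3/4)^n * u[n]
Z{x[n-7]} = z^(-7) * z/(z - 3/4) = z^(-6)/(z - 3/4)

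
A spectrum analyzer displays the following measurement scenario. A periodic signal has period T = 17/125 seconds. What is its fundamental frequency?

The fundamental frequency is the reciprocal of the period.
f = 1/T = 1/(17/125) = 125/17 Hz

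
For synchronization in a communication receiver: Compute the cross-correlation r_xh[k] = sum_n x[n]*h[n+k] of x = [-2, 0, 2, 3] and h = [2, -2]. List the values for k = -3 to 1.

Both sequences indexed from 0 and zero outside their support.
Lags with overlap: k = -3 to 1.
  r_xh[-3] = x[3]*h[0] = 6
  r_xh[-2] = x[2]*h[0] + x[3]*h[1] = -2
  r_xh[-1] = x[1]*h[0] + x[2]*h[1] = -4
  r_xh[0] = x[0]*h[0] + x[1]*h[1] = -4
  r_xh[1] = x[0]*h[1] = 4
r_xh = [6, -2, -4, -4, 4] (for k = -3, ..., 1)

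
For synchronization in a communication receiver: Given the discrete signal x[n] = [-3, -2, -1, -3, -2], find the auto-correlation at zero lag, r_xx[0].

The auto-correlation at zero lag r_xx[0] equals the signal energy.
r_xx[0] = sum of x[n]^2 = (-3)^2 + (-2)^2 + (-1)^2 + (-3)^2 + (-2)^2
= 9 + 4 + 1 + 9 + 4 = 27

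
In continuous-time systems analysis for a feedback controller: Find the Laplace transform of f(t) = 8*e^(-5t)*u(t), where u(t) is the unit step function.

Standard Laplace transform pair:
e^(-at)*u(t) <-> 1/(s+a)
With a = 5: L{8*e^(-5t)*u(t)} = 8/(s+5), ROC: Re(s) > -5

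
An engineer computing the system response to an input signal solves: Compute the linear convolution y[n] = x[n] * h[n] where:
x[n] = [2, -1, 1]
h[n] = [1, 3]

y[n] = sum_k x[k]*h[n-k]. Output length = len(x) + len(h) - 1 = 3 + 2 - 1 = 4.
y[0] = 2*1 = 2
y[1] = -1*1 + 2*3 = 5
y[2] = 1*1 + -1*3 = -2
y[3] = 1*3 = 3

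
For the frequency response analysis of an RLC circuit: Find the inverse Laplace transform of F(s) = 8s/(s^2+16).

Standard pair: s/(s^2+w^2) <-> cos(wt)*u(t)
With k=8, w=4: f(t) = 8*cos(4t)*u(t)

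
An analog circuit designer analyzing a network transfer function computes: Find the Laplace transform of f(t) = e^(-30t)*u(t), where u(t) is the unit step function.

Standard Laplace transform pair:
e^(-at)*u(t) <-> 1/(s+a)
With a = 30: L{e^(-30t)*u(t)} = 1/(s+30), ROC: Re(s) > -30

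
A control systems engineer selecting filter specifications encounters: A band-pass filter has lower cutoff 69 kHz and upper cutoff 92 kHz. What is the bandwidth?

Bandwidth = f_high - f_low
= 92 kHz - 69 kHz = 23 kHz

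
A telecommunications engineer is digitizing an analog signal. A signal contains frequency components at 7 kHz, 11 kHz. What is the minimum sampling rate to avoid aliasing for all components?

The highest frequency component is f_max = 11 kHz.
Nyquist rate = 2 * f_max = 2 * 11 kHz = 22 kHz.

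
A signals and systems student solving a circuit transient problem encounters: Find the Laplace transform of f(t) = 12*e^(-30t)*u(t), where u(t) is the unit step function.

Standard Laplace transform pair:
e^(-at)*u(t) <-> 1/(s+a)
With a = 30: L{12*e^(-30t)*u(t)} = 12/(s+30), ROC: Re(s) > -30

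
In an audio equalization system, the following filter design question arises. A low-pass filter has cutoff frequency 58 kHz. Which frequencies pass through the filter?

A low-pass filter passes all frequencies below the cutoff frequency 58 kHz and attenuates higher frequencies.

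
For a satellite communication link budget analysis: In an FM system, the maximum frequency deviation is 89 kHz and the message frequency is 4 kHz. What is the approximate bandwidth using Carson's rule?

Carson's rule: BW = 2*(delta_f + f_m)
= 2*(89 + 4) kHz = 186 kHz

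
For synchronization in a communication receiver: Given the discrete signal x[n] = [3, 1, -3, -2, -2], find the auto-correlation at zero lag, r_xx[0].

The auto-correlation at zero lag r_xx[0] equals the signal energy.
r_xx[0] = sum of x[n]^2 = 3^2 + 1^2 + (-3)^2 + (-2)^2 + (-2)^2
= 9 + 1 + 9 + 4 + 4 = 27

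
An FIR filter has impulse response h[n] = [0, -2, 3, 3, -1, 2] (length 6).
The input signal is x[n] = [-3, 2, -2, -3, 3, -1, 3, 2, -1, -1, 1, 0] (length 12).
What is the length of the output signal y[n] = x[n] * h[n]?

For linear convolution, the output length is:
len(y) = len(x) + len(h) - 1 = 12 + 6 - 1 = 17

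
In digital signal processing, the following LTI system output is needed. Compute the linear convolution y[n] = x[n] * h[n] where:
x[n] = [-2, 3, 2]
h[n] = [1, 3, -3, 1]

y[n] = sum_k x[k]*h[n-k]. Output length = len(x) + len(h) - 1 = 3 + 4 - 1 = 6.
y[0] = -2*1 = -2
y[1] = 3*1 + -2*3 = -3
y[2] = 2*1 + 3*3 + -2*-3 = 17
y[3] = 2*3 + 3*-3 + -2*1 = -5
y[4] = 2*-3 + 3*1 = -3
y[5] = 2*1 = 2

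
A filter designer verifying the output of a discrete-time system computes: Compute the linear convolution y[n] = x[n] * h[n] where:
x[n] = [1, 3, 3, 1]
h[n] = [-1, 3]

y[n] = sum_k x[k]*h[n-k]. Output length = len(x) + len(h) - 1 = 4 + 2 - 1 = 5.
y[0] = 1*-1 = -1
y[1] = 3*-1 + 1*3 = 0
y[2] = 3*-1 + 3*3 = 6
y[3] = 1*-1 + 3*3 = 8
y[4] = 1*3 = 3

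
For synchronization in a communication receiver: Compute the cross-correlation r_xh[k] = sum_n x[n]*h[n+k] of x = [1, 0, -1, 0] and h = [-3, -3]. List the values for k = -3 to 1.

Both sequences indexed from 0 and zero outside their support.
Lags with overlap: k = -3 to 1.
  r_xh[-3] = x[3]*h[0] = 0
  r_xh[-2] = x[2]*h[0] + x[3]*h[1] = 3
  r_xh[-1] = x[1]*h[0] + x[2]*h[1] = 3
  r_xh[0] = x[0]*h[0] + x[1]*h[1] = -3
  r_xh[1] = x[0]*h[1] = -3
r_xh = [0, 3, 3, -3, -3] (for k = -3, ..., 1)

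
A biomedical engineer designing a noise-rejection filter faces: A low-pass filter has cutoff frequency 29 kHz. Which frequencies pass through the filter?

A low-pass filter passes all frequencies below the cutoff frequency 29 kHz and attenuates higher frequencies.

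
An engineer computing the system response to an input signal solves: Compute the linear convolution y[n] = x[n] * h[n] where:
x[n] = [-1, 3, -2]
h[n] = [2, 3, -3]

y[n] = sum_k x[k]*h[n-k]. Output length = len(x) + len(h) - 1 = 3 + 3 - 1 = 5.
y[0] = -1*2 = -2
y[1] = 3*2 + -1*3 = 3
y[2] = -2*2 + 3*3 + -1*-3 = 8
y[3] = -2*3 + 3*-3 = -15
y[4] = -2*-3 = 6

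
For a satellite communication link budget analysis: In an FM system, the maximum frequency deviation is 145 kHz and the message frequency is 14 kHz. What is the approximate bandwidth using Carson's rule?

Carson's rule: BW = 2*(delta_f + f_m)
= 2*(145 + 14) kHz = 318 kHz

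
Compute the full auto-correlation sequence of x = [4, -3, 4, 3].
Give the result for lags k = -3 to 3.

r_xx[k] = sum_m x[m]*x[m+k], indexed from 0, for k = -3 to 3:
  r_xx[-3] = x[3]*x[0] = 12
  r_xx[-2] = x[2]*x[0] + x[3]*x[1] = 7
  r_xx[-1] = x[1]*x[0] + x[2]*x[1] + x[3]*x[2] = -12
  r_xx[0] = x[0]*x[0] + x[1]*x[1] + x[2]*x[2] + x[3]*x[3] = 50
  r_xx[1] = x[0]*x[1] + x[1]*x[2] + x[2]*x[3] = -12
  r_xx[2] = x[0]*x[2] + x[1]*x[3] = 7
  r_xx[3] = x[0]*x[3] = 12
r_xx = [12, 7, -12, 50, -12, 7, 12]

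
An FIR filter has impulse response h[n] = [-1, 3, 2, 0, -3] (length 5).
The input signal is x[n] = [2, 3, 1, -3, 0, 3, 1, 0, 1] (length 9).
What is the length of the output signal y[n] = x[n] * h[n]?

For linear convolution, the output length is:
len(y) = len(x) + len(h) - 1 = 9 + 5 - 1 = 13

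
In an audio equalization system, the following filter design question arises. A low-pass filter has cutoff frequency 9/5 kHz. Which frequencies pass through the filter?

A low-pass filter passes all frequencies below the cutoff frequency 9/5 kHz and attenuates higher frequencies.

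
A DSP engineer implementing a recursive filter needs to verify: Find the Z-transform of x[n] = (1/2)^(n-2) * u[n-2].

Time-shifting property: if X(z) = Z{x[n]}, then Z{x[n-d]} = z^(-d) * X(z)
X(z) = z/(z - 1/2) for x[n] = (1/2)^n * u[n]
Z{x[n-2]} = z^(-2) * z/(z - 1/2) = z^(-1)/(z - 1/2)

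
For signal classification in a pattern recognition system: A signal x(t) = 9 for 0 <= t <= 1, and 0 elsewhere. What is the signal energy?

Energy = integral of |x(t)|^2 dt over the signal duration
= 9^2 * 1 = 81 * 1 = 81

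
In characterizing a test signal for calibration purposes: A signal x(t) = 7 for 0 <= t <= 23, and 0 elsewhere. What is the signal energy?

Energy = integral of |x(t)|^2 dt over the signal duration
= 7^2 * 23 = 49 * 23 = 1127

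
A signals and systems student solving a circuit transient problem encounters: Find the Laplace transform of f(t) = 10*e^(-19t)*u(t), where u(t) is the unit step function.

Standard Laplace transform pair:
e^(-at)*u(t) <-> 1/(s+a)
With a = 19: L{10*e^(-19t)*u(t)} = 10/(s+19), ROC: Re(s) > -19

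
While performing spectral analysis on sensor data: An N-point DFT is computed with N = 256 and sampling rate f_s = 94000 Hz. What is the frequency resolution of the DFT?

DFT frequency resolution = f_s / N
= 94000 / 256 = 5875/16 Hz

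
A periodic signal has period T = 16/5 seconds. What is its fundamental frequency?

The fundamental frequency is the reciprocal of the period.
f = 1/T = 1/(16/5) = 5/16 Hz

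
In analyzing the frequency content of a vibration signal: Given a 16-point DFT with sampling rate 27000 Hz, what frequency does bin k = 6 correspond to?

The frequency of DFT bin k is: f_k = k * f_s / N
f_6 = 6 * 27000 / 16 = 10125 Hz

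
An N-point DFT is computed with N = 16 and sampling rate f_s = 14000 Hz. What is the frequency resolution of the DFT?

DFT frequency resolution = f_s / N
= 14000 / 16 = 875 Hz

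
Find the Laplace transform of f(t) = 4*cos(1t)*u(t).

Standard pair: cos(wt)*u(t) <-> s/(s^2+w^2)
With w = 1: L{4*cos(1t)*u(t)} = 4s/(s^2+1)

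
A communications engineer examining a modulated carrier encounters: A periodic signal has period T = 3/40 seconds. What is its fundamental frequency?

The fundamental frequency is the reciprocal of the period.
f = 1/T = 1/(3/40) = 40/3 Hz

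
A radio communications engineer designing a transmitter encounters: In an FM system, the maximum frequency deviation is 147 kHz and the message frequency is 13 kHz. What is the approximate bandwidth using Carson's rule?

Carson's rule: BW = 2*(delta_f + f_m)
= 2*(147 + 13) kHz = 320 kHz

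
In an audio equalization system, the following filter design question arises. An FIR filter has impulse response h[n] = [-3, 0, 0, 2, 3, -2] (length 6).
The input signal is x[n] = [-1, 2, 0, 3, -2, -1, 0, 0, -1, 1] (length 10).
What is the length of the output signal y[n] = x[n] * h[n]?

For linear convolution, the output length is:
len(y) = len(x) + len(h) - 1 = 10 + 6 - 1 = 15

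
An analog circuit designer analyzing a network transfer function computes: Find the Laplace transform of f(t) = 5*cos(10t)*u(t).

Standard pair: cos(wt)*u(t) <-> s/(s^2+w^2)
With w = 10: L{5*cos(10t)*u(t)} = 5s/(s^2+100)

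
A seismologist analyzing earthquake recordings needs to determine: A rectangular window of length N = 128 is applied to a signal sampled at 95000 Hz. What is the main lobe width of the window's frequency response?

For a rectangular window of length N,
the main lobe width in frequency is 2*f_s/N.
= 2*95000/128 = 11875/8 Hz
This determines the minimum frequency separation for resolving two sinusoids.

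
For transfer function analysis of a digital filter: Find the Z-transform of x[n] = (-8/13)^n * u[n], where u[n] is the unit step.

The Z-transform of a^n * u[n] is z/(z-a) for |z| > |a|.
Here a = -8/13, so X(z) = z/(z - (-8/13)) = 13z/(13z + 8)
ROC: |z| > 8/13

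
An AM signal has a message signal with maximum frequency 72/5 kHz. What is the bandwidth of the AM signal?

In AM (double-sideband), the bandwidth is twice the message frequency.
BW = 2 * f_m = 2 * 72/5 kHz = 144/5 kHz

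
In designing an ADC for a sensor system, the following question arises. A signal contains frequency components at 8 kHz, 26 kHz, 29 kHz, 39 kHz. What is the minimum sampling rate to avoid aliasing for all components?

The highest frequency component is f_max = 39 kHz.
Nyquist rate = 2 * f_max = 2 * 39 kHz = 78 kHz.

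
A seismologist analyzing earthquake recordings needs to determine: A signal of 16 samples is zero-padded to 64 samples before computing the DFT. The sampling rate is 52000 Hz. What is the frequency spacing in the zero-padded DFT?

Original DFT: N = 16, resolution = f_s/N = 52000/16 = 3250 Hz
Zero-padded DFT: N = 64, resolution = f_s/N = 52000/64 = 1625/2 Hz
Zero-padding interpolates the spectrum (finer frequency grid)
but does NOT improve the true spectral resolution (ability to resolve close frequencies).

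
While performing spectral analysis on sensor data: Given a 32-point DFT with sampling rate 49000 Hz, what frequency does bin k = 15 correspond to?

The frequency of DFT bin k is: f_k = k * f_s / N
f_15 = 15 * 49000 / 32 = 91875/4 Hz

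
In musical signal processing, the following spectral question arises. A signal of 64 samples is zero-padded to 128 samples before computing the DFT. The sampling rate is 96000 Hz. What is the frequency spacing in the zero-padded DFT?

Original DFT: N = 64, resolution = f_s/N = 96000/64 = 1500 Hz
Zero-padded DFT: N = 128, resolution = f_s/N = 96000/128 = 750 Hz
Zero-padding interpolates the spectrum (finer frequency grid)
but does NOT improve the true spectral resolution (ability to resolve close frequencies).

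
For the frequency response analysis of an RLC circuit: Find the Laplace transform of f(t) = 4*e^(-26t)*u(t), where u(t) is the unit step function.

Standard Laplace transform pair:
e^(-at)*u(t) <-> 1/(s+a)
With a = 26: L{4*e^(-26t)*u(t)} = 4/(s+26), ROC: Re(s) > -26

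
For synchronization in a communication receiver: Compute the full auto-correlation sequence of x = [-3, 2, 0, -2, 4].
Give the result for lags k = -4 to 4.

r_xx[k] = sum_m x[m]*x[m+k], indexed from 0, for k = -4 to 4:
  r_xx[-4] = x[4]*x[0] = -12
  r_xx[-3] = x[3]*x[0] + x[4]*x[1] = 14
  r_xx[-2] = x[2]*x[0] + x[3]*x[1] + x[4]*x[2] = -4
  r_xx[-1] = x[1]*x[0] + x[2]*x[1] + x[3]*x[2] + x[4]*x[3] = -14
  r_xx[0] = x[0]*x[0] + x[1]*x[1] + x[2]*x[2] + x[3]*x[3] + x[4]*x[4] = 33
  r_xx[1] = x[0]*x[1] + x[1]*x[2] + x[2]*x[3] + x[3]*x[4] = -14
  r_xx[2] = x[0]*x[2] + x[1]*x[3] + x[2]*x[4] = -4
  r_xx[3] = x[0]*x[3] + x[1]*x[4] = 14
  r_xx[4] = x[0]*x[4] = -12
r_xx = [-12, 14, -4, -14, 33, -14, -4, 14, -12]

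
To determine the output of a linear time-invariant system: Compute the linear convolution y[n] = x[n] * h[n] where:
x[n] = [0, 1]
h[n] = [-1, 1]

y[n] = sum_k x[k]*h[n-k]. Output length = len(x) + len(h) - 1 = 2 + 2 - 1 = 3.
y[0] = 0*-1 = 0
y[1] = 1*-1 + 0*1 = -1
y[2] = 1*1 = 1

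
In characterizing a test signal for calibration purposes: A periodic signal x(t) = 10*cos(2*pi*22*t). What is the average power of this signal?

Average power of A*cos(wt) is A^2/2.
P = 10^2 / 2 = 100/2 = 50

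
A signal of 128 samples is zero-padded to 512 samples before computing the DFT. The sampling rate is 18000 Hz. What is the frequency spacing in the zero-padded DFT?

Original DFT: N = 128, resolution = f_s/N = 18000/128 = 1125/8 Hz
Zero-padded DFT: N = 512, resolution = f_s/N = 18000/512 = 1125/32 Hz
Zero-padding interpolates the spectrum (finer frequency grid)
but does NOT improve the true spectral resolution (ability to resolve close frequencies).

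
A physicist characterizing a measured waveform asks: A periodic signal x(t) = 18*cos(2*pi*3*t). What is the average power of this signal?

Average power of A*cos(wt) is A^2/2.
P = 18^2 / 2 = 324/2 = 162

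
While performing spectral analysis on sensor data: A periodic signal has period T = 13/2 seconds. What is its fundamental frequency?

The fundamental frequency is the reciprocal of the period.
f = 1/T = 1/(13/2) = 2/13 Hz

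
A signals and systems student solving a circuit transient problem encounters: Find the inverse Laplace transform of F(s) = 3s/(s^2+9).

Standard pair: s/(s^2+w^2) <-> cos(wt)*u(t)
With k=3, w=3: f(t) = 3*cos(3t)*u(t)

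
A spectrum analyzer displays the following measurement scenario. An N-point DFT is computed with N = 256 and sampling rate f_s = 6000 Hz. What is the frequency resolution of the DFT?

DFT frequency resolution = f_s / N
= 6000 / 256 = 375/16 Hz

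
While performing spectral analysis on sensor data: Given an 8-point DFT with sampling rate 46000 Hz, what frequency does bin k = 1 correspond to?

The frequency of DFT bin k is: f_k = k * f_s / N
f_1 = 1 * 46000 / 8 = 5750 Hz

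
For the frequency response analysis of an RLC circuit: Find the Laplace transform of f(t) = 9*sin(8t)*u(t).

Standard pair: sin(wt)*u(t) <-> w/(s^2+w^2)
With w = 8: L{9*sin(8t)*u(t)} = 72/(s^2+64)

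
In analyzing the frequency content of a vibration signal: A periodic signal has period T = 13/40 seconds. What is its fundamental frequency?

The fundamental frequency is the reciprocal of the period.
f = 1/T = 1/(13/40) = 40/13 Hz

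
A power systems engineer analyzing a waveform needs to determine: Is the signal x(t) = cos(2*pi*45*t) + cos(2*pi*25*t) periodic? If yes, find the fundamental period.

f1 = 45 Hz, f2 = 25 Hz
Period T1 = 1/45, T2 = 1/25
Ratio T1/T2 = 25/45, which is rational.
The signal is periodic with fundamental period T = 1/GCD(45,25) = 1/5 s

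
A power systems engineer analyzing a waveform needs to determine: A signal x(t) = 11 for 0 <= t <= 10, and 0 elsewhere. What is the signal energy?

Energy = integral of |x(t)|^2 dt over the signal duration
= 11^2 * 10 = 121 * 10 = 1210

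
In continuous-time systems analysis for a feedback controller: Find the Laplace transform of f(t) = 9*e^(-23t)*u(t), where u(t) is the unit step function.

Standard Laplace transform pair:
e^(-at)*u(t) <-> 1/(s+a)
With a = 23: L{9*e^(-23t)*u(t)} = 9/(s+23), ROC: Re(s) > -23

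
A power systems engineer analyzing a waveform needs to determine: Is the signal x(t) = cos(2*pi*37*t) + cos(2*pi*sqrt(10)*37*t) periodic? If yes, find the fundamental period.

f1 = 37 Hz, f2 = 37*sqrt(10) Hz
Ratio f2/f1 = sqrt(10), which is irrational.
Since the frequency ratio is irrational, no common period exists.
The signal is not periodic.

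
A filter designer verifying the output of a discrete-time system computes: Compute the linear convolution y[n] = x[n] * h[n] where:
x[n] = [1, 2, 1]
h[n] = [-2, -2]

y[n] = sum_k x[k]*h[n-k]. Output length = len(x) + len(h) - 1 = 3 + 2 - 1 = 4.
y[0] = 1*-2 = -2
y[1] = 2*-2 + 1*-2 = -6
y[2] = 1*-2 + 2*-2 = -6
y[3] = 1*-2 = -2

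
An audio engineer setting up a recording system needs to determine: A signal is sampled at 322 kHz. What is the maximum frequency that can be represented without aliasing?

The maximum frequency that can be represented without aliasing
is the Nyquist frequency: f_max = f_s / 2 = 322 kHz / 2 = 161 kHz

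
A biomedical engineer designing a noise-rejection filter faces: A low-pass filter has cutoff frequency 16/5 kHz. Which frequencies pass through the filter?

A low-pass filter passes all frequencies below the cutoff frequency 16/5 kHz and attenuates higher frequencies.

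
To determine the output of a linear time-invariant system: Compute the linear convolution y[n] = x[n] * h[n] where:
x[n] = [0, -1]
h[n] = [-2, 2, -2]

y[n] = sum_k x[k]*h[n-k]. Output length = len(x) + len(h) - 1 = 2 + 3 - 1 = 4.
y[0] = 0*-2 = 0
y[1] = -1*-2 + 0*2 = 2
y[2] = -1*2 + 0*-2 = -2
y[3] = -1*-2 = 2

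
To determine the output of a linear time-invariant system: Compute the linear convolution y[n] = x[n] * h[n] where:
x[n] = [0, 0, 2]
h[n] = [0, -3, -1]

y[n] = sum_k x[k]*h[n-k]. Output length = len(x) + len(h) - 1 = 3 + 3 - 1 = 5.
y[0] = 0*0 = 0
y[1] = 0*0 + 0*-3 = 0
y[2] = 2*0 + 0*-3 + 0*-1 = 0
y[3] = 2*-3 + 0*-1 = -6
y[4] = 2*-1 = -2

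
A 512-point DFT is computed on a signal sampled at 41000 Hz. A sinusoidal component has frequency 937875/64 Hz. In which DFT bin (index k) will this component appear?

DFT frequency resolution = f_s/N = 41000/512 = 5125/64 Hz
Bin index k = f_signal / resolution = 937875/64 / 5125/64 = 183
The signal frequency 937875/64 Hz falls in DFT bin k = 183.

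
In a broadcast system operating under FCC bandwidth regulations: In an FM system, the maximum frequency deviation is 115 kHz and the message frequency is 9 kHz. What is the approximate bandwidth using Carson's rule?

Carson's rule: BW = 2*(delta_f + f_m)
= 2*(115 + 9) kHz = 248 kHz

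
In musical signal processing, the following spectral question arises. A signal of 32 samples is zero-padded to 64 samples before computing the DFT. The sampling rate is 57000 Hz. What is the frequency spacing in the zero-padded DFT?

Original DFT: N = 32, resolution = f_s/N = 57000/32 = 7125/4 Hz
Zero-padded DFT: N = 64, resolution = f_s/N = 57000/64 = 7125/8 Hz
Zero-padding interpolates the spectrum (finer frequency grid)
but does NOT improve the true spectral resolution (ability to resolve close frequencies).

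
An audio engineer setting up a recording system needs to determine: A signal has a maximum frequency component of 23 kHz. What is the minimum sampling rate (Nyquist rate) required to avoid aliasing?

By the Nyquist-Shannon sampling theorem,
the minimum sampling rate (Nyquist rate) must be at least 2 * f_max.
Nyquist rate = 2 * 23 kHz = 46 kHz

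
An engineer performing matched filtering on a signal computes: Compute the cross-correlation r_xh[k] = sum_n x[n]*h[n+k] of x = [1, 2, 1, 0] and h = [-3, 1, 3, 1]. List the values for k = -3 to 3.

Both sequences indexed from 0 and zero outside their support.
Lags with overlap: k = -3 to 3.
  r_xh[-3] = x[3]*h[0] = 0
  r_xh[-2] = x[2]*h[0] + x[3]*h[1] = -3
  r_xh[-1] = x[1]*h[0] + x[2]*h[1] + x[3]*h[2] = -5
  r_xh[0] = x[0]*h[0] + x[1]*h[1] + x[2]*h[2] + x[3]*h[3] = 2
  r_xh[1] = x[0]*h[1] + x[1]*h[2] + x[2]*h[3] = 8
  r_xh[2] = x[0]*h[2] + x[1]*h[3] = 5
  r_xh[3] = x[0]*h[3] = 1
r_xh = [0, -3, -5, 2, 8, 5, 1] (for k = -3, ..., 3)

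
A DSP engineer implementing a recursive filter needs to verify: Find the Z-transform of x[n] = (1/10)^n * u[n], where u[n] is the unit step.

The Z-transform of a^n * u[n] is z/(z-a) for |z| > |a|.
Here a = 1/10, so X(z) = z/(z - (1/10)) = 10z/(10z - 1)
ROC: |z| > 1/10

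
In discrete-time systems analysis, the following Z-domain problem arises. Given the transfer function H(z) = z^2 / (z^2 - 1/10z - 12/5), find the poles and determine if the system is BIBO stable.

Poles are roots of the denominator: z^2 - 1/10z - 12/5 = 0.
Quadratic formula: z = [-(-1/10) +/- sqrt((-1/10)^2 - 4*(-12/5))] / 2
Discriminant = 1/100 + 48/5 = 961/100; sqrt = 31/10.
z = (1/10 +/- 31/10) / 2 => z = 8/5 or z = -3/2.
|p1| = 8/5, |p2| = 3/2.
For BIBO stability, all poles must lie inside the unit circle (|p| < 1).
System is UNSTABLE since at least one |p| >= 1.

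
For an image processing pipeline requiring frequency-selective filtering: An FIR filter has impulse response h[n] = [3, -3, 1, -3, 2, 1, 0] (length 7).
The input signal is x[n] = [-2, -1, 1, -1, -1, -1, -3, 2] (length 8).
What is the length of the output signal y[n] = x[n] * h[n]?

For linear convolution, the output length is:
len(y) = len(x) + len(h) - 1 = 8 + 7 - 1 = 14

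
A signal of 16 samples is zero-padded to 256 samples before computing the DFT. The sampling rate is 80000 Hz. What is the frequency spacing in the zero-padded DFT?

Original DFT: N = 16, resolution = f_s/N = 80000/16 = 5000 Hz
Zero-padded DFT: N = 256, resolution = f_s/N = 80000/256 = 625/2 Hz
Zero-padding interpolates the spectrum (finer frequency grid)
but does NOT improve the true spectral resolution (ability to resolve close frequencies).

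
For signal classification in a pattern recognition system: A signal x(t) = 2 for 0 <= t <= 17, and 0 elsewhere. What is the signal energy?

Energy = integral of |x(t)|^2 dt over the signal duration
= 2^2 * 17 = 4 * 17 = 68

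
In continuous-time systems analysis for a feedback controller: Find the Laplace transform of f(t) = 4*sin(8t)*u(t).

Standard pair: sin(wt)*u(t) <-> w/(s^2+w^2)
With w = 8: L{4*sin(8t)*u(t)} = 32/(s^2+64)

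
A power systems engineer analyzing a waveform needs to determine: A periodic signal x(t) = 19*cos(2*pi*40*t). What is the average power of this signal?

Average power of A*cos(wt) is A^2/2.
P = 19^2 / 2 = 361/2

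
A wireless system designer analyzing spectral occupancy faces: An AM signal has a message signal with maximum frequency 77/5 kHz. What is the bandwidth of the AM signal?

In AM (double-sideband), the bandwidth is twice the message frequency.
BW = 2 * f_m = 2 * 77/5 kHz = 154/5 kHz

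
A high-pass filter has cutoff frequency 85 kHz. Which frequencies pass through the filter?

A high-pass filter passes all frequencies above the cutoff frequency 85 kHz and attenuates lower frequencies.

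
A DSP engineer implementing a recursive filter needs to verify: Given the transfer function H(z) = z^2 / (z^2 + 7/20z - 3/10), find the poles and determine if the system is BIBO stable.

Poles are roots of the denominator: z^2 + 7/20z - 3/10 = 0.
Quadratic formula: z = [-(7/20) +/- sqrt((7/20)^2 - 4*(-3/10))] / 2
Discriminant = 49/400 + 6/5 = 529/400; sqrt = 23/20.
z = (-7/20 +/- 23/20) / 2 => z = 2/5 or z = -3/4.
|p1| = 2/5, |p2| = 3/4.
For BIBO stability, all poles must lie inside the unit circle (|p| < 1).
System is STABLE since both |p| < 1.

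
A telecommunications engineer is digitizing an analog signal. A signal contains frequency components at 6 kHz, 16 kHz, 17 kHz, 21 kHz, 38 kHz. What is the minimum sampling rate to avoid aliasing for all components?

The highest frequency component is f_max = 38 kHz.
Nyquist rate = 2 * f_max = 2 * 38 kHz = 76 kHz.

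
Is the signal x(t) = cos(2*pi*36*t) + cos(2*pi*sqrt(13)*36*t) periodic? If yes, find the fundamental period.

f1 = 36 Hz, f2 = 36*sqrt(13) Hz
Ratio f2/f1 = sqrt(13), which is irrational.
Since the frequency ratio is irrational, no common period exists.
The signal is not periodic.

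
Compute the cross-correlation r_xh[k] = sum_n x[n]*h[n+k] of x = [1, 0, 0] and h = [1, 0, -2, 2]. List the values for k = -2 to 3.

Both sequences indexed from 0 and zero outside their support.
Lags with overlap: k = -2 to 3.
  r_xh[-2] = x[2]*h[0] = 0
  r_xh[-1] = x[1]*h[0] + x[2]*h[1] = 0
  r_xh[0] = x[0]*h[0] + x[1]*h[1] + x[2]*h[2] = 1
  r_xh[1] = x[0]*h[1] + x[1]*h[2] + x[2]*h[3] = 0
  r_xh[2] = x[0]*h[2] + x[1]*h[3] = -2
  r_xh[3] = x[0]*h[3] = 2
r_xh = [0, 0, 1, 0, -2, 2] (for k = -2, ..., 3)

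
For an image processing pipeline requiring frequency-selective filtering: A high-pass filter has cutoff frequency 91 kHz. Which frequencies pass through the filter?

A high-pass filter passes all frequencies above the cutoff frequency 91 kHz and attenuates lower frequencies.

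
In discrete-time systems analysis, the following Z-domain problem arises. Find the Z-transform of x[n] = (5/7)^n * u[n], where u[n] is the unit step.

The Z-transform of a^n * u[n] is z/(z-a) for |z| > |a|.
Here a = 5/7, so X(z) = z/(z - (5/7)) = 7z/(7z - 5)
ROC: |z| > 5/7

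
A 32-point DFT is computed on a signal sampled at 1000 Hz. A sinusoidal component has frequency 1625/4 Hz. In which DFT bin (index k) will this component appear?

DFT frequency resolution = f_s/N = 1000/32 = 125/4 Hz
Bin index k = f_signal / resolution = 1625/4 / 125/4 = 13
The signal frequency 1625/4 Hz falls in DFT bin k = 13.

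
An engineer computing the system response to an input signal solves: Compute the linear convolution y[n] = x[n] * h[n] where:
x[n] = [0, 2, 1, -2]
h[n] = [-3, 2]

y[n] = sum_k x[k]*h[n-k]. Output length = len(x) + len(h) - 1 = 4 + 2 - 1 = 5.
y[0] = 0*-3 = 0
y[1] = 2*-3 + 0*2 = -6
y[2] = 1*-3 + 2*2 = 1
y[3] = -2*-3 + 1*2 = 8
y[4] = -2*2 = -4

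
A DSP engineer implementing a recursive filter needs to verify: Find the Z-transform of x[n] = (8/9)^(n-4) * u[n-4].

Time-shifting property: if X(z) = Z{x[n]}, then Z{x[n-d]} = z^(-d) * X(z)
X(z) = z/(z - 8/9) for x[n] = (8/9)^n * u[n]
Z{x[n-4]} = z^(-4) * z/(z - 8/9) = z^(-3)/(z - 8/9)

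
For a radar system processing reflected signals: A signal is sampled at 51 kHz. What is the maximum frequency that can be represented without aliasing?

The maximum frequency that can be represented without aliasing
is the Nyquist frequency: f_max = f_s / 2 = 51 kHz / 2 = 51/2 kHz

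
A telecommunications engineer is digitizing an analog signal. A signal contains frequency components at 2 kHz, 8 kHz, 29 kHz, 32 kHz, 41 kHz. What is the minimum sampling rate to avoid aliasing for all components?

The highest frequency component is f_max = 41 kHz.
Nyquist rate = 2 * f_max = 2 * 41 kHz = 82 kHz.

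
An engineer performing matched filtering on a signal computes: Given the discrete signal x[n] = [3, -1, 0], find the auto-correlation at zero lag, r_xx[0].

The auto-correlation at zero lag r_xx[0] equals the signal energy.
r_xx[0] = sum of x[n]^2 = 3^2 + (-1)^2 + 0^2
= 9 + 1 + 0 = 10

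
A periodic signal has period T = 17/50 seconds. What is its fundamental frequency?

The fundamental frequency is the reciprocal of the period.
f = 1/T = 1/(17/50) = 50/17 Hz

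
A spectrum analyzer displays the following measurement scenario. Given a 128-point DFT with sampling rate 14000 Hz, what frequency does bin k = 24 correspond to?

The frequency of DFT bin k is: f_k = k * f_s / N
f_24 = 24 * 14000 / 128 = 2625 Hz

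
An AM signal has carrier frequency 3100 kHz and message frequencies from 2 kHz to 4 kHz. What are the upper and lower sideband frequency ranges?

Upper sideband (USB) = fc + [fm_low, fm_high] = 3100 + [2, 4] = [3102, 3104] kHz
Lower sideband (LSB) = fc - [fm_high, fm_low] = 3100 - [4, 2] = [3096, 3098] kHz
Total occupied spectrum: 3096 kHz to 3104 kHz (plus carrier at 3100 kHz)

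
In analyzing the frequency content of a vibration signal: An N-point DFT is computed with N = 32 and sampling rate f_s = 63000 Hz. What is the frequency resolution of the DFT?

DFT frequency resolution = f_s / N
= 63000 / 32 = 7875/4 Hz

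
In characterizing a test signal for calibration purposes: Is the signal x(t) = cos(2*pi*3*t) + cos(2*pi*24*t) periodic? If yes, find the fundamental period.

f1 = 3 Hz, f2 = 24 Hz
Period T1 = 1/3, T2 = 1/24
Ratio T1/T2 = 24/3, which is rational.
The signal is periodic with fundamental period T = 1/GCD(3,24) = 1/3 s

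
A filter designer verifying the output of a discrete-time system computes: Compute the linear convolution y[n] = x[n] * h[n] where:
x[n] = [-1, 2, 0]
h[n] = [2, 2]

y[n] = sum_k x[k]*h[n-k]. Output length = len(x) + len(h) - 1 = 3 + 2 - 1 = 4.
y[0] = -1*2 = -2
y[1] = 2*2 + -1*2 = 2
y[2] = 0*2 + 2*2 = 4
y[3] = 0*2 = 0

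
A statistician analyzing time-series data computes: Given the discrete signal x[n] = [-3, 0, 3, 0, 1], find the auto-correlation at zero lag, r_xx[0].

The auto-correlation at zero lag r_xx[0] equals the signal energy.
r_xx[0] = sum of x[n]^2 = (-3)^2 + 0^2 + 3^2 + 0^2 + 1^2
= 9 + 0 + 9 + 0 + 1 = 19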